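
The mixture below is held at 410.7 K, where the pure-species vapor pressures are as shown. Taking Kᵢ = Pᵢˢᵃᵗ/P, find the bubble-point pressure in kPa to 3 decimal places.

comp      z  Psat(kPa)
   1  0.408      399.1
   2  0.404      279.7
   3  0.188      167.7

Pbub = 307.359 kPa

At the bubble point ψ → 0, so ΣzᵢKᵢ = 1 with Kᵢ = Pᵢˢᵃᵗ/P ⇒ P = ΣzᵢPᵢˢᵃᵗ.
P = 0.408·399.1 + 0.404·279.7 + 0.188·167.7 = 307.359 kPa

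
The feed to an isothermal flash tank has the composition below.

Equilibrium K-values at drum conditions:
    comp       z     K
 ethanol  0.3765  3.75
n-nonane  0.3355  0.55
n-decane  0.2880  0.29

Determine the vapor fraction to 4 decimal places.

Rachford–Rice: g(ψ) = Σ zᵢ(Kᵢ−1)/(1+ψ(Kᵢ−1)) = 0.
Check two-phase: ΣzᵢKᵢ = 1.6799 > 1 and Σzᵢ/Kᵢ = 1.7035 > 1, so g(0) = 0.6799 > 0 and g(1) = -0.7035 < 0.
Newton–Raphson from ψ = 0.34:
  ψ = 0.3400: g = 0.08728, g' = -1.1074 → ψ = 0.4188
  ψ = 0.4188: g = 0.00413, g' = -1.0122 → ψ = 0.4229
Converged at ψ = 0.4229.

ψ = 0.4229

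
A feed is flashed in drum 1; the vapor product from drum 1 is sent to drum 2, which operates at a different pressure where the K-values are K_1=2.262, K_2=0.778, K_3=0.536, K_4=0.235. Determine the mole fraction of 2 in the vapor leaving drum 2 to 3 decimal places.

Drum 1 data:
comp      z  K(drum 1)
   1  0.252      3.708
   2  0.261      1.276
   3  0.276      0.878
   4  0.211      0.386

Drum 1:
Material balance + equilibrium reduce to Σ zᵢ(Kᵢ−1)/(1+ψ₁(Kᵢ−1)) = 0.
Check two-phase: ΣzᵢKᵢ = 1.591 > 1 and Σzᵢ/Kᵢ = 1.133 > 1, so g(0) = 0.591 > 0 and g(1) = -0.133 < 0.
Iterate (Newton) starting at ψ₁ = 0.5:
  ψ₁ = 0.500: g = 0.1304, g' = -0.519 → ψ₁ = 0.751
  ψ₁ = 0.751: g = 0.0071, g' = -0.493 → ψ₁ = 0.765
Converged at ψ₁ = 0.765.
Drum-1 compositions:
  1: x = 0.082, y = 0.304
  2: x = 0.215, y = 0.275
  3: x = 0.304, y = 0.267
  4: x = 0.398, y = 0.154
Drum-2 feed = drum-1 vapor: z₂ = (0.3041, 0.2750, 0.2673, 0.1537).
Drum 2:
Iterate (Newton) starting at ψ₂ = 0.5:
  ψ₂ = 0.500: g = -0.1852, g' = -0.533 → ψ₂ = 0.152
  ψ₂ = 0.152: g = -0.0078, g' = -0.537 → ψ₂ = 0.138
Converged at ψ₂ = 0.138.
  1: x = 0.259, y = 0.586
  2: x = 0.284, y = 0.221
  3: x = 0.286, y = 0.153
  4: x = 0.172, y = 0.040

y_2 (drum 2) = 0.221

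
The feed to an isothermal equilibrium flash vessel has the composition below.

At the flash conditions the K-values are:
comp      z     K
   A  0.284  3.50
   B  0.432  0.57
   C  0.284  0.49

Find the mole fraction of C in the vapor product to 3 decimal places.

y_C = 0.167

Material balance + equilibrium reduce to Σ zᵢ(Kᵢ−1)/(1+ψ(Kᵢ−1)) = 0.
g(0) = ΣzᵢKᵢ − 1 = 0.379 and g(1) = 1 − Σzᵢ/Kᵢ = -0.419, so a root lies in (0, 1).
Newton iteration, ψ⁰ = 0.39:
  ψ = 0.390: g = -0.0445, g' = -0.685 → ψ = 0.325
  ψ = 0.325: g = 0.0021, g' = -0.754 → ψ = 0.328
Converged at ψ = 0.328.
Compositions from xᵢ = zᵢ/(1+ψ(Kᵢ−1)), yᵢ = Kᵢxᵢ:
  A: x = 0.156, y = 0.546
  B: x = 0.503, y = 0.287
  C: x = 0.341, y = 0.167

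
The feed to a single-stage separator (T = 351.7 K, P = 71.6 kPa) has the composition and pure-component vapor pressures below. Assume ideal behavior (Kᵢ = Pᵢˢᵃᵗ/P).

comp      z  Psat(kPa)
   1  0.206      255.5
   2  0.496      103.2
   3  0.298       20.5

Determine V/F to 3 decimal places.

Raoult's law: Kᵢ = Pᵢˢᵃᵗ/P = Pᵢˢᵃᵗ/71.6.
  K_1 = 255.5/71.6 = 3.56844, K_2 = 103.2/71.6 = 1.44134, K_3 = 20.5/71.6 = 0.28631
Newton–Raphson from V/F = 0.37:
  V/F = 0.370: g = 0.1705, g' = -0.709 → V/F = 0.610
  V/F = 0.610: g = 0.0016, g' = -0.743 → V/F = 0.613
Converged at V/F = 0.613.

V/F = 0.613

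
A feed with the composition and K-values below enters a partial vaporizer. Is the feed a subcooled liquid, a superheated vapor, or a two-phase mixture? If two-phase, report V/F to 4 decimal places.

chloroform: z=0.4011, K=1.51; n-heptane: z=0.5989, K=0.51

subcooled liquid

ΣzᵢKᵢ = 0.9111; Σzᵢ/Kᵢ = 1.4399.
Since ΣzᵢKᵢ < 1 the mixture is below its bubble point — single liquid phase.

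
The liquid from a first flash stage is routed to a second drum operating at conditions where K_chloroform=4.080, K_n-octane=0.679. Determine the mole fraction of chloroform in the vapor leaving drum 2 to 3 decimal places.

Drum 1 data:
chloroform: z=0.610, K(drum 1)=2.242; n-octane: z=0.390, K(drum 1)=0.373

y_chloroform (drum 2) = 0.385

Drum 1:
Material balance + equilibrium reduce to Σ zᵢ(Kᵢ−1)/(1+ψ₁(Kᵢ−1)) = 0.
Feasibility: ΣzᵢKᵢ = 1.513, Σzᵢ/Kᵢ = 1.318 — both > 1, two phases present.
Binary case is linear: z₁(K₁−1)(1+ψ₁(K₂−1)) + z₂(K₂−1)(1+ψ₁(K₁−1)) = 0
⇒ ψ₁ = [z₁(K₁−1)+z₂(K₂−1)] / [−(K₁−1)(K₂−1)] = 0.5131/0.7787 = 0.659
Drum-1 compositions:
  chloroform: x = 0.335, y = 0.752
  n-octane: x = 0.665, y = 0.248
Drum-2 feed = drum-1 liquid: z₂ = (0.3355, 0.6645).
Drum 2:
Rachford–Rice: g(ψ₂) = Σ zᵢ(Kᵢ−1)/(1+ψ₂(Kᵢ−1)) = 0.
Check two-phase: ΣzᵢKᵢ = 1.820 > 1 and Σzᵢ/Kᵢ = 1.061 > 1, so g(0) = 0.820 > 0 and g(1) = -0.061 < 0.
Newton iteration, ψ₂⁰ = 0.5:
  ψ₂ = 0.500: g = 0.1527, g' = -0.590 → ψ₂ = 0.759
  ψ₂ = 0.759: g = 0.0277, g' = -0.406 → ψ₂ = 0.827
  ψ₂ = 0.827: g = 0.0009, g' = -0.380 → ψ₂ = 0.829
Converged at ψ₂ = 0.829.
  chloroform: x = 0.094, y = 0.385
  n-octane: x = 0.906, y = 0.615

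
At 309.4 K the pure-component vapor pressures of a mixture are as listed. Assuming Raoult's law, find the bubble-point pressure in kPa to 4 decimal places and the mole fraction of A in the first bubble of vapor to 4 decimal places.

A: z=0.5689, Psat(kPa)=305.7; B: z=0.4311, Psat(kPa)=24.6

Pbub = 184.5178 kPa, y_A = 0.9425

At the bubble point ψ → 0, so ΣzᵢKᵢ = 1 with Kᵢ = Pᵢˢᵃᵗ/P ⇒ P = ΣzᵢPᵢˢᵃᵗ.
P = 0.5689·305.7 + 0.4311·24.6 = 184.5178 kPa
yᵢ = zᵢPᵢˢᵃᵗ/P ⇒ y_A = 0.5689·305.7/184.5178 = 0.9425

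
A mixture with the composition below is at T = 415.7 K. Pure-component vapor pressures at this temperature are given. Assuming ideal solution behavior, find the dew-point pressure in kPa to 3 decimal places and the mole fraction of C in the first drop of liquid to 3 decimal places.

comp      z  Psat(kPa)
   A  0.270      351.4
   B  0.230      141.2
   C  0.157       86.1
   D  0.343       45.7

Pdew = 85.279 kPa, x_C = 0.156

At the dew point ψ → 1, so Σzᵢ/Kᵢ = 1 with Kᵢ = Pᵢˢᵃᵗ/P ⇒ 1/P = Σzᵢ/Pᵢˢᵃᵗ.
1/P = 0.270/351.4 + 0.230/141.2 + 0.157/86.1 + 0.343/45.7 = 0.011726 ⇒ P = 85.279 kPa
xᵢ = zᵢP/Pᵢˢᵃᵗ ⇒ x_C = 0.157·85.279/86.1 = 0.156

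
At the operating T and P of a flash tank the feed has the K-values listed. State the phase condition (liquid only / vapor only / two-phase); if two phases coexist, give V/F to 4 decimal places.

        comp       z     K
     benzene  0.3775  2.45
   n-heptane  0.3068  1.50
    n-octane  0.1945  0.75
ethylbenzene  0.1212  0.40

ΣzᵢKᵢ = 1.5794; Σzᵢ/Kᵢ = 0.9209.
Since Σzᵢ/Kᵢ < 1 the mixture is above its dew point — single vapor phase.

vapor only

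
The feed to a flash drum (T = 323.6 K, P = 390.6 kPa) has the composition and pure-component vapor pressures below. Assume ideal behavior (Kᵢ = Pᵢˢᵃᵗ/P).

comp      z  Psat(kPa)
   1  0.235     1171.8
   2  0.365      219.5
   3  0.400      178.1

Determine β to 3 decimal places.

Raoult's law: Kᵢ = Pᵢˢᵃᵗ/P = Pᵢˢᵃᵗ/390.6.
  K_1 = 1171.8/390.6 = 3.00000, K_2 = 219.5/390.6 = 0.56196, K_3 = 178.1/390.6 = 0.45597
Newton–Raphson from β = 0.5:
  β = 0.500: g = -0.2687, g' = -0.573 → β = 0.031
  β = 0.031: g = 0.0588, g' = -1.027 → β = 0.089
  β = 0.089: g = 0.0043, g' = -0.885 → β = 0.093
Converged at β = 0.093.

β = 0.093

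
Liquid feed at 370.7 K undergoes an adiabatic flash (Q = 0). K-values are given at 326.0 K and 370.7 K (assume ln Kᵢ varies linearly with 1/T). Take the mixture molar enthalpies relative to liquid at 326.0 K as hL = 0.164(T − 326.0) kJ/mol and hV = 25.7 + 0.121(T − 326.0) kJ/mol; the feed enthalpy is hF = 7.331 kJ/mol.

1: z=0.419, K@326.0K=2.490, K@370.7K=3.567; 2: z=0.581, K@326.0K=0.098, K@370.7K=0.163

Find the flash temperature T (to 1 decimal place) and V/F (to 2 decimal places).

T = 344.2 K, V/F = 0.17

Adiabatic flash: solve Rachford–Rice at each trial T, then check hF = ψ·hV(T) + (1−ψ)·hL(T).
  T = 326.0 K: K = (2.490, 0.098), RR gives ψ = 0.075, H_out = 1.917 kJ/mol
  T = 370.7 K: K = (3.567, 0.163), RR gives ψ = 0.274, H_out = 13.852 kJ/mol
  T = 348.4 K: K = (3.016, 0.129), RR gives ψ = 0.193, H_out = 8.438 kJ/mol
  T = 337.2 K: K = (2.749, 0.113), RR gives ψ = 0.140, H_out = 5.369 kJ/mol
  T = 342.8 K: K = (2.882, 0.121), RR gives ψ = 0.168, H_out = 6.943 kJ/mol
  T = 345.6 K: K = (2.949, 0.124), RR gives ψ = 0.180, H_out = 7.699 kJ/mol
  T = 344.2 K: K = (2.915, 0.122), RR gives ψ = 0.174, H_out = 7.323 kJ/mol
Linear interpolation between T = 344.2 (H_out = 7.323) and T = 345.6 (H_out = 7.699) on hF = 7.331 gives T ≈ 344.2 K, at which ψ = 0.17.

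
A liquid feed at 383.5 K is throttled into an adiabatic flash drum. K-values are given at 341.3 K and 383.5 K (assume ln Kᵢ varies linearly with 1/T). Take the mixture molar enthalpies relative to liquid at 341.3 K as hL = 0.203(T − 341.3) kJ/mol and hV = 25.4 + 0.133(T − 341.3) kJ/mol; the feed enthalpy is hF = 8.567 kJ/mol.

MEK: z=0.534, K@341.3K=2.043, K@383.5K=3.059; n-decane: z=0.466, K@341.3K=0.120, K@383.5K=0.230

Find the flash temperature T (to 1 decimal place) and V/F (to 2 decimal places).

T = 351.9 K, V/F = 0.26

Adiabatic flash: solve Rachford–Rice at each trial T, then check hF = ψ·hV(T) + (1−ψ)·hL(T).
  T = 341.3 K: K = (2.043, 0.120), RR gives ψ = 0.160, H_out = 4.065 kJ/mol
  T = 383.5 K: K = (3.059, 0.230), RR gives ψ = 0.467, H_out = 19.053 kJ/mol
  T = 362.4 K: K = (2.529, 0.169), RR gives ψ = 0.338, H_out = 12.373 kJ/mol
  T = 351.9 K: K = (2.282, 0.143), RR gives ψ = 0.260, H_out = 8.558 kJ/mol
  T = 357.1 K: K = (2.403, 0.156), RR gives ψ = 0.300, H_out = 10.507 kJ/mol
  T = 354.5 K: K = (2.342, 0.150), RR gives ψ = 0.281, H_out = 9.549 kJ/mol
  T = 353.2 K: K = (2.312, 0.146), RR gives ψ = 0.270, H_out = 9.058 kJ/mol
Linear interpolation between T = 351.9 (H_out = 8.558) and T = 353.2 (H_out = 9.058) on hF = 8.567 gives T ≈ 351.9 K, at which ψ = 0.26.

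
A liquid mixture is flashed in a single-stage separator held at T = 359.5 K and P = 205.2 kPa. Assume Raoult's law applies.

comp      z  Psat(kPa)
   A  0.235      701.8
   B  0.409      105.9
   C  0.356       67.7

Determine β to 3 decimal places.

Raoult's law: Kᵢ = Pᵢˢᵃᵗ/P = Pᵢˢᵃᵗ/205.2.
  K_A = 701.8/205.2 = 3.42008, K_B = 105.9/205.2 = 0.51608, K_C = 67.7/205.2 = 0.32992
Rachford–Rice: g(β) = Σ zᵢ(Kᵢ−1)/(1+β(Kᵢ−1)) = 0.
Feasibility: ΣzᵢKᵢ = 1.132, Σzᵢ/Kᵢ = 1.940 — both > 1, two phases present.
Iterate (Newton) starting at β = 0.34:
  β = 0.340: g = -0.2338, g' = -0.820 → β = 0.055
  β = 0.055: g = 0.0513, g' = -1.347 → β = 0.093
  β = 0.093: g = 0.0028, g' = -1.205 → β = 0.095
Converged at β = 0.095.

β = 0.095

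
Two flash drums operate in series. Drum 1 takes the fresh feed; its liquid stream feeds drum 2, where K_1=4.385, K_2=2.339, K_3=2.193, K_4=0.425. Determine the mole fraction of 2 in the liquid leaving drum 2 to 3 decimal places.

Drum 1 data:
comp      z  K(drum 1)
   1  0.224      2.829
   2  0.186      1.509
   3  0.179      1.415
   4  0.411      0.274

Drum 1:
Newton–Raphson from ψ₁ = 0.33:
  ψ₁ = 0.330: g = 0.0095, g' = -0.725 → ψ₁ = 0.343
Converged at ψ₁ = 0.343.
Drum-1 compositions:
  1: x = 0.138, y = 0.389
  2: x = 0.158, y = 0.239
  3: x = 0.157, y = 0.222
  4: x = 0.547, y = 0.150
Drum-2 feed = drum-1 liquid: z₂ = (0.1376, 0.1583, 0.1567, 0.5473).
Drum 2:
Material balance + equilibrium reduce to Σ zᵢ(Kᵢ−1)/(1+ψ₂(Kᵢ−1)) = 0.
Check two-phase: ΣzᵢKᵢ = 1.550 > 1 and Σzᵢ/Kᵢ = 1.458 > 1, so g(0) = 0.550 > 0 and g(1) = -0.458 < 0.
Newton–Raphson from ψ₂ = 0.52:
  ψ₂ = 0.520: g = -0.0398, g' = -0.759 → ψ₂ = 0.468
Converged at ψ₂ = 0.468.
  1: x = 0.053, y = 0.234
  2: x = 0.097, y = 0.228
  3: x = 0.101, y = 0.221
  4: x = 0.749, y = 0.318

x_2 (drum 2) = 0.097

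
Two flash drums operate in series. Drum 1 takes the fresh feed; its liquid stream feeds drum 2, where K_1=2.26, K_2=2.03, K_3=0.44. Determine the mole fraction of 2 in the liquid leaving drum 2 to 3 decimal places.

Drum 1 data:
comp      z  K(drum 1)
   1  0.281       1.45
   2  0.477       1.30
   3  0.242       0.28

Drum 1:
Material balance + equilibrium reduce to Σ zᵢ(Kᵢ−1)/(1+ψ₁(Kᵢ−1)) = 0.
g(0) = ΣzᵢKᵢ − 1 = 0.095 and g(1) = 1 − Σzᵢ/Kᵢ = -0.425, so a root lies in (0, 1).
Iterate (Newton) starting at ψ₁ = 0.33:
  ψ₁ = 0.330: g = 0.0118, g' = -0.295 → ψ₁ = 0.370
  ψ₁ = 0.370: g = -0.0003, g' = -0.310 → ψ₁ = 0.369
Converged at ψ₁ = 0.369.
Drum-1 compositions:
  1: x = 0.241, y = 0.349
  2: x = 0.429, y = 0.558
  3: x = 0.330, y = 0.092
Drum-2 feed = drum-1 liquid: z₂ = (0.2410, 0.4295, 0.3296).
Drum 2:
Material balance + equilibrium reduce to Σ zᵢ(Kᵢ−1)/(1+ψ₂(Kᵢ−1)) = 0.
Feasibility: ΣzᵢKᵢ = 1.561, Σzᵢ/Kᵢ = 1.067 — both > 1, two phases present.
Iterate (Newton) starting at ψ₂ = 0.5:
  ψ₂ = 0.500: g = 0.2219, g' = -0.542 → ψ₂ = 0.910
  ψ₂ = 0.910: g = -0.0063, g' = -0.634 → ψ₂ = 0.900
Converged at ψ₂ = 0.900.
  1: x = 0.113, y = 0.255
  2: x = 0.223, y = 0.453
  3: x = 0.664, y = 0.292

x_2 (drum 2) = 0.223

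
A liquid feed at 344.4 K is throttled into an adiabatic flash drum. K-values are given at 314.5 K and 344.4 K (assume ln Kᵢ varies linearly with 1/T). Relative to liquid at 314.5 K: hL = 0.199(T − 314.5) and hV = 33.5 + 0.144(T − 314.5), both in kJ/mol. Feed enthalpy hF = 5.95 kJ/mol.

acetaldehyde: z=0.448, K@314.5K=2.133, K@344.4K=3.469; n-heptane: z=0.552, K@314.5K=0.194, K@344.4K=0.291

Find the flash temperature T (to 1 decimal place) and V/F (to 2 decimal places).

T = 319.4 K, V/F = 0.15

Adiabatic flash: solve Rachford–Rice at each trial T, then check hF = ψ·hV(T) + (1−ψ)·hL(T).
  T = 314.5 K: K = (2.133, 0.194), RR gives ψ = 0.069, H_out = 2.299 kJ/mol
  T = 344.4 K: K = (3.469, 0.291), RR gives ψ = 0.408, H_out = 18.957 kJ/mol
  T = 329.4 K: K = (2.748, 0.240), RR gives ψ = 0.273, H_out = 11.901 kJ/mol
  T = 321.9 K: K = (2.426, 0.216), RR gives ψ = 0.184, H_out = 7.574 kJ/mol
  T = 318.2 K: K = (2.277, 0.205), RR gives ψ = 0.131, H_out = 5.098 kJ/mol
  T = 320.0 K: K = (2.349, 0.210), RR gives ψ = 0.158, H_out = 6.337 kJ/mol
Linear interpolation between T = 318.2 (H_out = 5.098) and T = 320.0 (H_out = 6.337) on hF = 5.95 gives T ≈ 319.4 K, at which ψ = 0.15.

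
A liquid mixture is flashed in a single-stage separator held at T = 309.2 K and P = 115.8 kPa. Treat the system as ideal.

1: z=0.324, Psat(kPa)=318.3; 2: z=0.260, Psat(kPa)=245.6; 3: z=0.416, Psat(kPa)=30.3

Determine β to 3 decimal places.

Raoult's law: Kᵢ = Pᵢˢᵃᵗ/P = Pᵢˢᵃᵗ/115.8.
  K_1 = 318.3/115.8 = 2.74870, K_2 = 245.6/115.8 = 2.12090, K_3 = 30.3/115.8 = 0.26166
Material balance + equilibrium reduce to Σ zᵢ(Kᵢ−1)/(1+β(Kᵢ−1)) = 0.
Check two-phase: ΣzᵢKᵢ = 1.551 > 1 and Σzᵢ/Kᵢ = 1.830 > 1, so g(0) = 0.551 > 0 and g(1) = -0.830 < 0.
Newton–Raphson from β = 0.33:
  β = 0.330: g = 0.1659, g' = -0.969 → β = 0.501
  β = 0.501: g = 0.0009, g' = -0.987 → β = 0.502
Converged at β = 0.502.

β = 0.502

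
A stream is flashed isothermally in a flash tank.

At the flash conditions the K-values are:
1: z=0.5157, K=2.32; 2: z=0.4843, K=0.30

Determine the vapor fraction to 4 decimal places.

ψ = 0.3698

Material balance + equilibrium reduce to Σ zᵢ(Kᵢ−1)/(1+ψ(Kᵢ−1)) = 0.
g(0) = ΣzᵢKᵢ − 1 = 0.3417 and g(1) = 1 − Σzᵢ/Kᵢ = -0.8366, so a root lies in (0, 1).
Binary case is linear: z₁(K₁−1)(1+ψ(K₂−1)) + z₂(K₂−1)(1+ψ(K₁−1)) = 0
⇒ ψ = [z₁(K₁−1)+z₂(K₂−1)] / [−(K₁−1)(K₂−1)] = 0.34171/0.92400 = 0.3698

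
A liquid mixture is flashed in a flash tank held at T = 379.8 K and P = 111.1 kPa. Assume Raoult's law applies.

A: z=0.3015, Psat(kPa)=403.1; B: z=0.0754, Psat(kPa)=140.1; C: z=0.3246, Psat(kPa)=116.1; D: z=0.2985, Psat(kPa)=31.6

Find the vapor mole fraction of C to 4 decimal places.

y_C = 0.3310

Raoult's law: Kᵢ = Pᵢˢᵃᵗ/P = Pᵢˢᵃᵗ/111.1.
  K_A = 403.1/111.1 = 3.628263, K_B = 140.1/111.1 = 1.261026, K_C = 116.1/111.1 = 1.045005, K_D = 31.6/111.1 = 0.284428
Material balance + equilibrium reduce to Σ zᵢ(Kᵢ−1)/(1+ψ(Kᵢ−1)) = 0.
g(0) = ΣzᵢKᵢ − 1 = 0.6131 and g(1) = 1 − Σzᵢ/Kᵢ = -0.5030, so a root lies in (0, 1).
Newton iteration, ψ⁰ = 0.5:
  ψ = 0.5000: g = 0.04153, g' = -0.7641 → ψ = 0.5543
Converged at ψ = 0.5543.
Compositions from xᵢ = zᵢ/(1+ψ(Kᵢ−1)), yᵢ = Kᵢxᵢ:
  A: x = 0.1227, y = 0.4453
  B: x = 0.0659, y = 0.0831
  C: x = 0.3167, y = 0.3310
  D: x = 0.4947, y = 0.1407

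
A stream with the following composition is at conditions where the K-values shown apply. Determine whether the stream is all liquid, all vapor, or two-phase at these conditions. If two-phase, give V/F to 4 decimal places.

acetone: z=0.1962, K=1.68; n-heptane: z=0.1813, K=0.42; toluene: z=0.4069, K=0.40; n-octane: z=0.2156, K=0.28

all liquid

ΣzᵢKᵢ = 0.6289; Σzᵢ/Kᵢ = 2.3357.
Since ΣzᵢKᵢ < 1 the mixture is below its bubble point — single liquid phase.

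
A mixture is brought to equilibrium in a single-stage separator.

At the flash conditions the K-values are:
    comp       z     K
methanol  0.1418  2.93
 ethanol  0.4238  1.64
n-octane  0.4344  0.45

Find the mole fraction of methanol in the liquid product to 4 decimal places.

x_methanol = 0.0700

Material balance + equilibrium reduce to Σ zᵢ(Kᵢ−1)/(1+β(Kᵢ−1)) = 0.
g(0) = ΣzᵢKᵢ − 1 = 0.3060 and g(1) = 1 − Σzᵢ/Kᵢ = -0.2721, so a root lies in (0, 1).
Newton–Raphson from β = 0.44:
  β = 0.4400: g = 0.04443, g' = -0.4889 → β = 0.5309
  β = 0.5309: g = 0.00017, g' = -0.4877 → β = 0.5312
Converged at β = 0.5312.
Compositions from xᵢ = zᵢ/(1+β(Kᵢ−1)), yᵢ = Kᵢxᵢ:
  methanol: x = 0.0700, y = 0.2051
  ethanol: x = 0.3163, y = 0.5187
  n-octane: x = 0.6137, y = 0.2762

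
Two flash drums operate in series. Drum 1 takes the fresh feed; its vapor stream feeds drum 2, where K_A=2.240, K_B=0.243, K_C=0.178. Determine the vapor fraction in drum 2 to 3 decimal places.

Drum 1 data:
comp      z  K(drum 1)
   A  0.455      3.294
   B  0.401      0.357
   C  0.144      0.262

V/F (drum 2) = 0.756

Drum 1:
Rachford–Rice: g(ψ₁) = Σ zᵢ(Kᵢ−1)/(1+ψ₁(Kᵢ−1)) = 0.
Feasibility: ΣzᵢKᵢ = 1.680, Σzᵢ/Kᵢ = 1.811 — both > 1, two phases present.
Newton–Raphson from ψ₁ = 0.36:
  ψ₁ = 0.360: g = 0.0914, g' = -1.144 → ψ₁ = 0.440
  ψ₁ = 0.440: g = 0.0026, g' = -1.087 → ψ₁ = 0.442
Converged at ψ₁ = 0.442.
Drum-1 compositions:
  A: x = 0.226, y = 0.744
  B: x = 0.560, y = 0.200
  C: x = 0.214, y = 0.056
Drum-2 feed = drum-1 vapor: z₂ = (0.7439, 0.2001, 0.0560).
Drum 2:
Rachford–Rice: g(ψ₂) = Σ zᵢ(Kᵢ−1)/(1+ψ₂(Kᵢ−1)) = 0.
g(0) = ΣzᵢKᵢ − 1 = 0.725 and g(1) = 1 − Σzᵢ/Kᵢ = -0.470, so a root lies in (0, 1).
Newton iteration, ψ₂⁰ = 0.5:
  ψ₂ = 0.500: g = 0.2476, g' = -0.842 → ψ₂ = 0.794
  ψ₂ = 0.794: g = -0.0475, g' = -1.325 → ψ₂ = 0.758
  ψ₂ = 0.758: g = -0.0023, g' = -1.202 → ψ₂ = 0.756
Converged at ψ₂ = 0.756.
  A: x = 0.384, y = 0.860
  B: x = 0.468, y = 0.114
  C: x = 0.148, y = 0.026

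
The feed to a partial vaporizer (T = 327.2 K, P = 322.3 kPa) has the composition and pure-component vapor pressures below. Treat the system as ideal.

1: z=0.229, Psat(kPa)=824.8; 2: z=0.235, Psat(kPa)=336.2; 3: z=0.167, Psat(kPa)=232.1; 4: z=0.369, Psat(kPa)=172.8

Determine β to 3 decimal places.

β = 0.309

Raoult's law: Kᵢ = Pᵢˢᵃᵗ/P = Pᵢˢᵃᵗ/322.3.
  K_1 = 824.8/322.3 = 2.55911, K_2 = 336.2/322.3 = 1.04313, K_3 = 232.1/322.3 = 0.72014, K_4 = 172.8/322.3 = 0.53615
Let β = V/F and solve Σ zᵢ(Kᵢ−1)/(1+β(Kᵢ−1)) = 0.
g(0) = ΣzᵢKᵢ − 1 = 0.149 and g(1) = 1 − Σzᵢ/Kᵢ = -0.235, so a root lies in (0, 1).
Newton iteration, β⁰ = 0.5:
  β = 0.500: g = -0.0666, g' = -0.328 → β = 0.297
  β = 0.297: g = 0.0045, g' = -0.383 → β = 0.309
Converged at β = 0.309.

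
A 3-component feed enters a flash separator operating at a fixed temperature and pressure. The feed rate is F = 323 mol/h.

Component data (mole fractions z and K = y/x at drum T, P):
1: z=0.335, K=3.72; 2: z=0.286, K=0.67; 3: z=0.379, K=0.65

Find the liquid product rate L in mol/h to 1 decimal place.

Material balance + equilibrium reduce to Σ zᵢ(Kᵢ−1)/(1+V/F(Kᵢ−1)) = 0.
Feasibility: ΣzᵢKᵢ = 1.684, Σzᵢ/Kᵢ = 1.100 — both > 1, two phases present.
Iterate (Newton) starting at V/F = 0.5:
  V/F = 0.500: g = 0.1123, g' = -0.558 → V/F = 0.701
  V/F = 0.701: g = 0.0148, g' = -0.427 → V/F = 0.736
Converged at V/F = 0.736.
Then V = V/F·F = 0.7365·323 = 237.9 mol/h and L = F − V = 85.1 mol/h.

L = 85.1 mol/h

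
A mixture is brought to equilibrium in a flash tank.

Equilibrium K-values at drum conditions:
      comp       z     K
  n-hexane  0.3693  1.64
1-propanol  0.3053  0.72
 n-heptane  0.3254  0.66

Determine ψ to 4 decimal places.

ψ = 0.2014

Rachford–Rice: g(ψ) = Σ zᵢ(Kᵢ−1)/(1+ψ(Kᵢ−1)) = 0.
Check two-phase: ΣzᵢKᵢ = 1.0402 > 1 and Σzᵢ/Kᵢ = 1.1422 > 1, so g(0) = 0.0402 > 0 and g(1) = -0.1422 < 0.
Newton–Raphson from ψ = 0.5:
  ψ = 0.5000: g = -0.05364, g' = -0.1738 → ψ = 0.1913
  ψ = 0.1913: g = 0.00191, g' = -0.1898 → ψ = 0.2014
Converged at ψ = 0.2014.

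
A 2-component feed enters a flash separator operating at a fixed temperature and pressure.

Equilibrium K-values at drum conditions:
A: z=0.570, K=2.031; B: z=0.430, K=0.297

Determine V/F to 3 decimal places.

V/F = 0.394

Rachford–Rice: g(V/F) = Σ zᵢ(Kᵢ−1)/(1+V/F(Kᵢ−1)) = 0.
Feasibility: ΣzᵢKᵢ = 1.285, Σzᵢ/Kᵢ = 1.728 — both > 1, two phases present.
Newton–Raphson from V/F = 0.68:
  V/F = 0.680: g = -0.2337, g' = -0.989 → V/F = 0.444
  V/F = 0.444: g = -0.0362, g' = -0.734 → V/F = 0.395
  V/F = 0.395: g = -0.0006, g' = -0.713 → V/F = 0.394
Converged at V/F = 0.394.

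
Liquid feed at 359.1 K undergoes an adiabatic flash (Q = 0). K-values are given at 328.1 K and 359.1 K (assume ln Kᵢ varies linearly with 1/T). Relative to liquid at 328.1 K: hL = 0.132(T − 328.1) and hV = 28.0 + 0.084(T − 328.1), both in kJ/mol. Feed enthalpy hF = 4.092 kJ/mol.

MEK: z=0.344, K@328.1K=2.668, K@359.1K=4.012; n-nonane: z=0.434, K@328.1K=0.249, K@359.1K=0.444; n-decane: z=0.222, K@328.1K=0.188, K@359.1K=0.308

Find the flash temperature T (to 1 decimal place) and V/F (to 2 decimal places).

T = 334.2 K, V/F = 0.12

Adiabatic flash: solve Rachford–Rice at each trial T, then check hF = ψ·hV(T) + (1−ψ)·hL(T).
  T = 328.1 K: K = (2.668, 0.249, 0.188), RR gives ψ = 0.052, H_out = 1.470 kJ/mol
  T = 359.1 K: K = (4.012, 0.444, 0.308), RR gives ψ = 0.352, H_out = 13.420 kJ/mol
  T = 343.6 K: K = (3.302, 0.337, 0.243), RR gives ψ = 0.210, H_out = 7.764 kJ/mol
  T = 335.9 K: K = (2.977, 0.291, 0.215), RR gives ψ = 0.136, H_out = 4.793 kJ/mol
  T = 332.0 K: K = (2.820, 0.269, 0.201), RR gives ψ = 0.096, H_out = 3.183 kJ/mol
  T = 333.9 K: K = (2.896, 0.280, 0.208), RR gives ψ = 0.116, H_out = 3.979 kJ/mol
Linear interpolation between T = 333.9 (H_out = 3.979) and T = 335.9 (H_out = 4.793) on hF = 4.092 gives T ≈ 334.2 K, at which ψ = 0.12.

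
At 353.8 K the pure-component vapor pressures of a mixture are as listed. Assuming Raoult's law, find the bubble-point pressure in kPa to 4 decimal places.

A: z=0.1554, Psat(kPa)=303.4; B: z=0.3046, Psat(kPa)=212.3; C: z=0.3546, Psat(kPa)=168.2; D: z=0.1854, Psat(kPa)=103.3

At the bubble point ψ → 0, so ΣzᵢKᵢ = 1 with Kᵢ = Pᵢˢᵃᵗ/P ⇒ P = ΣzᵢPᵢˢᵃᵗ.
P = 0.1554·303.4 + 0.3046·212.3 + 0.3546·168.2 + 0.1854·103.3 = 190.6105 kPa

Pbub = 190.6105 kPa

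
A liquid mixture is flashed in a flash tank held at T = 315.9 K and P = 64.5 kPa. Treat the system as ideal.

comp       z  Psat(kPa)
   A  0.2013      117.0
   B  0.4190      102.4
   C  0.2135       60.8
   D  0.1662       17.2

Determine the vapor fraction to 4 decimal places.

ψ = 0.7300

Raoult's law: Kᵢ = Pᵢˢᵃᵗ/P = Pᵢˢᵃᵗ/64.5.
  K_A = 117.0/64.5 = 1.813953, K_B = 102.4/64.5 = 1.587597, K_C = 60.8/64.5 = 0.942636, K_D = 17.2/64.5 = 0.266667
Iterate (Newton) starting at ψ = 0.5:
  ψ = 0.5000: g = 0.10170, g' = -0.3774 → ψ = 0.7695
  ψ = 0.7695: g = -0.02225, g' = -0.5906 → ψ = 0.7318
  ψ = 0.7318: g = -0.00098, g' = -0.5402 → ψ = 0.7300
Converged at ψ = 0.7300.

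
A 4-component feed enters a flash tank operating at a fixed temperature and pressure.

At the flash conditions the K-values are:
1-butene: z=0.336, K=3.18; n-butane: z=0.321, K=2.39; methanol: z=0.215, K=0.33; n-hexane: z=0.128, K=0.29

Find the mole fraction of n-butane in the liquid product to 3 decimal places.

Rachford–Rice: g(ψ) = Σ zᵢ(Kᵢ−1)/(1+ψ(Kᵢ−1)) = 0.
Check two-phase: ΣzᵢKᵢ = 1.944 > 1 and Σzᵢ/Kᵢ = 1.333 > 1, so g(0) = 0.944 > 0 and g(1) = -0.333 < 0.
Newton iteration, ψ⁰ = 0.41:
  ψ = 0.410: g = 0.3442, g' = -1.009 → ψ = 0.751
  ψ = 0.751: g = 0.0112, g' = -1.065 → ψ = 0.762
Converged at ψ = 0.762.
Compositions from xᵢ = zᵢ/(1+ψ(Kᵢ−1)), yᵢ = Kᵢxᵢ:
  1-butene: x = 0.126, y = 0.402
  n-butane: x = 0.156, y = 0.373
  methanol: x = 0.439, y = 0.145
  n-hexane: x = 0.279, y = 0.081

x_n-butane = 0.156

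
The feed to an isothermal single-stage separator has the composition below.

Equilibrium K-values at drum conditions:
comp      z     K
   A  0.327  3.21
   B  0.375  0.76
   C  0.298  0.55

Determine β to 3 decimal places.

Material balance + equilibrium reduce to Σ zᵢ(Kᵢ−1)/(1+β(Kᵢ−1)) = 0.
Check two-phase: ΣzᵢKᵢ = 1.499 > 1 and Σzᵢ/Kᵢ = 1.137 > 1, so g(0) = 0.499 > 0 and g(1) = -0.137 < 0.
Iterate (Newton) starting at β = 0.5:
  β = 0.500: g = 0.0680, g' = -0.489 → β = 0.639
  β = 0.639: g = 0.0050, g' = -0.423 → β = 0.651
Converged at β = 0.651.

β = 0.651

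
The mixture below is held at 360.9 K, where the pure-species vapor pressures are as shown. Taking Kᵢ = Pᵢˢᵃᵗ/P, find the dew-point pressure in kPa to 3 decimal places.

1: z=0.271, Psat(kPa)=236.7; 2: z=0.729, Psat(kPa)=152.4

At the dew point ψ → 1, so Σzᵢ/Kᵢ = 1 with Kᵢ = Pᵢˢᵃᵗ/P ⇒ 1/P = Σzᵢ/Pᵢˢᵃᵗ.
1/P = 0.271/236.7 + 0.729/152.4 = 0.005928 ⇒ P = 168.680 kPa

Pdew = 168.680 kPa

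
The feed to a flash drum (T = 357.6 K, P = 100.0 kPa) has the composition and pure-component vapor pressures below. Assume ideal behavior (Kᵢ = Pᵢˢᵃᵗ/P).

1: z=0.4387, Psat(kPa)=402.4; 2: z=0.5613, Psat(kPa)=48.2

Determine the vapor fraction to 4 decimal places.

Raoult's law: Kᵢ = Pᵢˢᵃᵗ/P = Pᵢˢᵃᵗ/100.0.
  K_1 = 402.4/100.0 = 4.024000, K_2 = 48.2/100.0 = 0.482000
Material balance + equilibrium reduce to Σ zᵢ(Kᵢ−1)/(1+ψ(Kᵢ−1)) = 0.
Feasibility: ΣzᵢKᵢ = 2.0359, Σzᵢ/Kᵢ = 1.2735 — both > 1, two phases present.
Binary case is linear: z₁(K₁−1)(1+ψ(K₂−1)) + z₂(K₂−1)(1+ψ(K₁−1)) = 0
⇒ ψ = [z₁(K₁−1)+z₂(K₂−1)] / [−(K₁−1)(K₂−1)] = 1.03588/1.56643 = 0.6613

ψ = 0.6613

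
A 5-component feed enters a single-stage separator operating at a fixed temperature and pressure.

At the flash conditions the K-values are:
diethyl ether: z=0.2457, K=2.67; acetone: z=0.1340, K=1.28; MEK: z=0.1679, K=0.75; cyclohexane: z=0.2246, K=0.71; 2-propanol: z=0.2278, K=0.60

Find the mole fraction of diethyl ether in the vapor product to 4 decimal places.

y_diethyl ether = 0.3385

Rachford–Rice: g(β) = Σ zᵢ(Kᵢ−1)/(1+β(Kᵢ−1)) = 0.
Feasibility: ΣzᵢKᵢ = 1.2496, Σzᵢ/Kᵢ = 1.1166 — both > 1, two phases present.
Iterate (Newton) starting at β = 0.5:
  β = 0.5000: g = 0.01847, g' = -0.3081 → β = 0.5599
  β = 0.5599: g = 0.00049, g' = -0.2925 → β = 0.5616
Converged at β = 0.5616.
Compositions from xᵢ = zᵢ/(1+β(Kᵢ−1)), yᵢ = Kᵢxᵢ:
  diethyl ether: x = 0.1268, y = 0.3385
  acetone: x = 0.1158, y = 0.1482
  MEK: x = 0.1953, y = 0.1465
  cyclohexane: x = 0.2683, y = 0.1905
  2-propanol: x = 0.2938, y = 0.1763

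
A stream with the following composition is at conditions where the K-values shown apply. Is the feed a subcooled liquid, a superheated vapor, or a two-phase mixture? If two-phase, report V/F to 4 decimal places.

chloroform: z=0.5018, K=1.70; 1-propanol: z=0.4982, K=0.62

ΣzᵢKᵢ = 1.1619; Σzᵢ/Kᵢ = 1.0987.
Both exceed 1, so a two-phase solution exists.
Material balance + equilibrium reduce to Σ zᵢ(Kᵢ−1)/(1+ψ(Kᵢ−1)) = 0.
Binary case is linear: z₁(K₁−1)(1+ψ(K₂−1)) + z₂(K₂−1)(1+ψ(K₁−1)) = 0
⇒ ψ = [z₁(K₁−1)+z₂(K₂−1)] / [−(K₁−1)(K₂−1)] = 0.16194/0.26600 = 0.6088

two-phase, V/F = 0.6088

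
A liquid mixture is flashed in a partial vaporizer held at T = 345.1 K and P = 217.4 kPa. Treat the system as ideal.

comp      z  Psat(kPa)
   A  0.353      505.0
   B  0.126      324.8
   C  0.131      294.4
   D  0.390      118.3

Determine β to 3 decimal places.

β = 0.874

Raoult's law: Kᵢ = Pᵢˢᵃᵗ/P = Pᵢˢᵃᵗ/217.4.
  K_A = 505.0/217.4 = 2.32291, K_B = 324.8/217.4 = 1.49402, K_C = 294.4/217.4 = 1.35419, K_D = 118.3/217.4 = 0.54416
Newton–Raphson from β = 0.5:
  β = 0.500: g = 0.1401, g' = -0.391 → β = 0.858
  β = 0.858: g = 0.0060, g' = -0.379 → β = 0.874
Converged at β = 0.874.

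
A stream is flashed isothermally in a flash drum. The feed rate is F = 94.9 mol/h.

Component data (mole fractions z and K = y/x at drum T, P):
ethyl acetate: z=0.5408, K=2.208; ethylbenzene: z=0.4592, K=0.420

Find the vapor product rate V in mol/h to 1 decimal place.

V = 52.4 mol/h

Material balance + equilibrium reduce to Σ zᵢ(Kᵢ−1)/(1+V/F(Kᵢ−1)) = 0.
g(0) = ΣzᵢKᵢ − 1 = 0.3870 and g(1) = 1 − Σzᵢ/Kᵢ = -0.3383, so a root lies in (0, 1).
Iterate (Newton) starting at V/F = 0.5:
  V/F = 0.5000: g = 0.03216, g' = -0.6132 → V/F = 0.5525
  V/F = 0.5525: g = -0.00011, g' = -0.6184 → V/F = 0.5523
Converged at V/F = 0.5523.
Then V = V/F·F = 0.5523·94.9 = 52.4 mol/h and L = F − V = 42.5 mol/h.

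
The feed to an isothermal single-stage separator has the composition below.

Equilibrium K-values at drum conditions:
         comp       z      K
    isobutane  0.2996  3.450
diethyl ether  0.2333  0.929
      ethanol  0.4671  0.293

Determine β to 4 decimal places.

Let β = V/F and solve Σ zᵢ(Kᵢ−1)/(1+β(Kᵢ−1)) = 0.
Check two-phase: ΣzᵢKᵢ = 1.3872 > 1 and Σzᵢ/Kᵢ = 1.9322 > 1, so g(0) = 0.3872 > 0 and g(1) = -0.9322 < 0.
Newton–Raphson from β = 0.42:
  β = 0.4200: g = -0.12503, g' = -0.9104 → β = 0.2827
  β = 0.2827: g = 0.00405, g' = -0.9937 → β = 0.2868
Converged at β = 0.2868.

β = 0.2868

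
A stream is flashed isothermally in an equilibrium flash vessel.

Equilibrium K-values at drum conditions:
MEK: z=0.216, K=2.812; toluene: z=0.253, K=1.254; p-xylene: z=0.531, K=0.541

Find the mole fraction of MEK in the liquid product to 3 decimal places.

Iterate (Newton) starting at β = 0.41:
  β = 0.410: g = -0.0175, g' = -0.417 → β = 0.368
  β = 0.368: g = 0.0003, g' = -0.431 → β = 0.369
Converged at β = 0.369.
Compositions from xᵢ = zᵢ/(1+β(Kᵢ−1)), yᵢ = Kᵢxᵢ:
  MEK: x = 0.129, y = 0.364
  toluene: x = 0.231, y = 0.290
  p-xylene: x = 0.639, y = 0.346

x_MEK = 0.129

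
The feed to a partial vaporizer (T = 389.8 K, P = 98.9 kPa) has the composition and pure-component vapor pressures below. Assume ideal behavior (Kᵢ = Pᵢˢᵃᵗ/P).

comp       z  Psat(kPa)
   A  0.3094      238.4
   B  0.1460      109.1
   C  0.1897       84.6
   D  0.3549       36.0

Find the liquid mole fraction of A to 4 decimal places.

x_A = 0.2120

Raoult's law: Kᵢ = Pᵢˢᵃᵗ/P = Pᵢˢᵃᵗ/98.9.
  K_A = 238.4/98.9 = 2.410516, K_B = 109.1/98.9 = 1.103134, K_C = 84.6/98.9 = 0.855410, K_D = 36.0/98.9 = 0.364004
Newton iteration, ψ⁰ = 0.5:
  ψ = 0.5000: g = -0.09028, g' = -0.5263 → ψ = 0.3285
  ψ = 0.3285: g = -0.00131, g' = -0.5227 → ψ = 0.3260
Converged at ψ = 0.3260.
Compositions from xᵢ = zᵢ/(1+ψ(Kᵢ−1)), yᵢ = Kᵢxᵢ:
  A: x = 0.2120, y = 0.5109
  B: x = 0.1413, y = 0.1558
  C: x = 0.1991, y = 0.1703
  D: x = 0.4477, y = 0.1630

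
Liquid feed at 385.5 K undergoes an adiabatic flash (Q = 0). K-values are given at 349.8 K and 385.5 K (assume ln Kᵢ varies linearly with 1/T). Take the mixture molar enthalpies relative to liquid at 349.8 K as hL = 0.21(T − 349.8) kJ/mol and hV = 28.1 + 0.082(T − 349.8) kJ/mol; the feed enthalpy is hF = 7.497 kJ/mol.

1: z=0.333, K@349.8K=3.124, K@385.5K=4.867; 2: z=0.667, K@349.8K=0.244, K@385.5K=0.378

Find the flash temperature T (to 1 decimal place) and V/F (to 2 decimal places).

Adiabatic flash: solve Rachford–Rice at each trial T, then check hF = ψ·hV(T) + (1−ψ)·hL(T).
  T = 349.8 K: K = (3.124, 0.244), RR gives ψ = 0.126, H_out = 3.553 kJ/mol
  T = 385.5 K: K = (4.867, 0.378), RR gives ψ = 0.363, H_out = 16.036 kJ/mol
  T = 367.6 K: K = (3.939, 0.307), RR gives ψ = 0.253, H_out = 10.281 kJ/mol
  T = 358.7 K: K = (3.518, 0.274), RR gives ψ = 0.194, H_out = 7.100 kJ/mol
  T = 363.1 K: K = (3.723, 0.290), RR gives ψ = 0.224, H_out = 8.709 kJ/mol
  T = 360.9 K: K = (3.620, 0.282), RR gives ψ = 0.209, H_out = 7.915 kJ/mol
Linear interpolation between T = 358.7 (H_out = 7.100) and T = 360.9 (H_out = 7.915) on hF = 7.497 gives T ≈ 359.8 K, at which ψ = 0.20.

T = 359.8 K, V/F = 0.20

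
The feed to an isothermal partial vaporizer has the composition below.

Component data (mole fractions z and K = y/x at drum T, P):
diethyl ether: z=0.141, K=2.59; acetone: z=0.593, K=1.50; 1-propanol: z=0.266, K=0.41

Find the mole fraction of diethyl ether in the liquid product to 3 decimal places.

Material balance + equilibrium reduce to Σ zᵢ(Kᵢ−1)/(1+β(Kᵢ−1)) = 0.
g(0) = ΣzᵢKᵢ − 1 = 0.364 and g(1) = 1 − Σzᵢ/Kᵢ = -0.099, so a root lies in (0, 1).
Newton iteration, β⁰ = 0.5:
  β = 0.500: g = 0.1395, g' = -0.392 → β = 0.856
  β = 0.856: g = -0.0145, g' = -0.515 → β = 0.828
  β = 0.828: g = -0.0003, g' = -0.494 → β = 0.827
Converged at β = 0.827.
Compositions from xᵢ = zᵢ/(1+β(Kᵢ−1)), yᵢ = Kᵢxᵢ:
  diethyl ether: x = 0.061, y = 0.158
  acetone: x = 0.419, y = 0.629
  1-propanol: x = 0.520, y = 0.213

x_diethyl ether = 0.061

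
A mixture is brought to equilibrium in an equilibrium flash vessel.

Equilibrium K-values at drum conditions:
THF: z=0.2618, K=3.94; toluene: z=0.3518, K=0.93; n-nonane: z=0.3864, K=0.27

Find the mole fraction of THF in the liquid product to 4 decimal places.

x_THF = 0.1342

Rachford–Rice: g(ψ) = Σ zᵢ(Kᵢ−1)/(1+ψ(Kᵢ−1)) = 0.
g(0) = ΣzᵢKᵢ − 1 = 0.4630 and g(1) = 1 − Σzᵢ/Kᵢ = -0.8758, so a root lies in (0, 1).
Newton iteration, ψ⁰ = 0.43:
  ψ = 0.4300: g = -0.09657, g' = -0.8807 → ψ = 0.3203
  ψ = 0.3203: g = 0.00302, g' = -0.9527 → ψ = 0.3235
Converged at ψ = 0.3235.
Compositions from xᵢ = zᵢ/(1+ψ(Kᵢ−1)), yᵢ = Kᵢxᵢ:
  THF: x = 0.1342, y = 0.5287
  toluene: x = 0.3600, y = 0.3348
  n-nonane: x = 0.5059, y = 0.1366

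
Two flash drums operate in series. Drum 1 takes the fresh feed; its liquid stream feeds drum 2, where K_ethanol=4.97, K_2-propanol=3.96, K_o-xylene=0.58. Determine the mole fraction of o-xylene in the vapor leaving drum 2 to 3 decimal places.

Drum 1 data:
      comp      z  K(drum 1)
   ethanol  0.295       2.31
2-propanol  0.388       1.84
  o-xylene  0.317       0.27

y_o-xylene (drum 2) = 0.515

Drum 1:
Iterate (Newton) starting at ψ₁ = 0.5:
  ψ₁ = 0.500: g = 0.0986, g' = -0.740 → ψ₁ = 0.633
  ψ₁ = 0.633: g = -0.0064, g' = -0.852 → ψ₁ = 0.626
Converged at ψ₁ = 0.626.
Drum-1 compositions:
  ethanol: x = 0.162, y = 0.374
  2-propanol: x = 0.254, y = 0.468
  o-xylene: x = 0.584, y = 0.158
Drum-2 feed = drum-1 liquid: z₂ = (0.1621, 0.2543, 0.5836).
Drum 2:
Rachford–Rice: g(ψ₂) = Σ zᵢ(Kᵢ−1)/(1+ψ₂(Kᵢ−1)) = 0.
Check two-phase: ΣzᵢKᵢ = 2.151 > 1 and Σzᵢ/Kᵢ = 1.103 > 1, so g(0) = 1.151 > 0 and g(1) = -0.103 < 0.
Iterate (Newton) starting at ψ₂ = 0.5:
  ψ₂ = 0.500: g = 0.2089, g' = -0.814 → ψ₂ = 0.757
  ψ₂ = 0.757: g = 0.0338, g' = -0.593 → ψ₂ = 0.814
  ψ₂ = 0.814: g = 0.0006, g' = -0.572 → ψ₂ = 0.815
Converged at ψ₂ = 0.815.
  ethanol: x = 0.038, y = 0.190
  2-propanol: x = 0.075, y = 0.295
  o-xylene: x = 0.887, y = 0.515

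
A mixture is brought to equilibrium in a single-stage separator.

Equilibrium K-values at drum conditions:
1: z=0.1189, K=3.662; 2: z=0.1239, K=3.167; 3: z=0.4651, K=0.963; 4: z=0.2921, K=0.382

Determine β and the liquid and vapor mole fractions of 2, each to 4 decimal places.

β = 0.4732, x_2 = 0.0612, y_2 = 0.1937

Let β = V/F and solve Σ zᵢ(Kᵢ−1)/(1+β(Kᵢ−1)) = 0.
Feasibility: ΣzᵢKᵢ = 1.3873, Σzᵢ/Kᵢ = 1.3192 — both > 1, two phases present.
Newton–Raphson from β = 0.5:
  β = 0.5000: g = -0.01413, g' = -0.5234 → β = 0.4730
  β = 0.4730: g = 0.00009, g' = -0.5304 → β = 0.4732
Converged at β = 0.4732.
Compositions from xᵢ = zᵢ/(1+β(Kᵢ−1)), yᵢ = Kᵢxᵢ:
  1: x = 0.0526, y = 0.1927
  2: x = 0.0612, y = 0.1937
  3: x = 0.4734, y = 0.4559
  4: x = 0.4128, y = 0.1577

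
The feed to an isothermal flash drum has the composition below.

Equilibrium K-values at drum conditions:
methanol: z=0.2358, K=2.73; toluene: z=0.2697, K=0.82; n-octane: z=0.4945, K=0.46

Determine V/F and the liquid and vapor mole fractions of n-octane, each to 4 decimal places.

Rachford–Rice: g(V/F) = Σ zᵢ(Kᵢ−1)/(1+V/F(Kᵢ−1)) = 0.
g(0) = ΣzᵢKᵢ − 1 = 0.0924 and g(1) = 1 − Σzᵢ/Kᵢ = -0.4903, so a root lies in (0, 1).
Iterate (Newton) starting at V/F = 0.43:
  V/F = 0.4300: g = -0.16648, g' = -0.4869 → V/F = 0.0881
  V/F = 0.0881: g = 0.02429, g' = -0.6994 → V/F = 0.1228
  V/F = 0.1228: g = 0.00080, g' = -0.6546 → V/F = 0.1240
Converged at V/F = 0.1241.
Compositions from xᵢ = zᵢ/(1+V/F(Kᵢ−1)), yᵢ = Kᵢxᵢ:
  methanol: x = 0.1941, y = 0.5300
  toluene: x = 0.2759, y = 0.2262
  n-octane: x = 0.5300, y = 0.2438

V/F = 0.1241, x_n-octane = 0.5300, y_n-octane = 0.2438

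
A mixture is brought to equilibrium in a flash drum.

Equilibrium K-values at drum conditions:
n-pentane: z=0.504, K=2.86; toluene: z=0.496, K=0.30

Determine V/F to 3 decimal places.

Iterate (Newton) starting at V/F = 0.37:
  V/F = 0.370: g = 0.0867, g' = -1.054 → V/F = 0.452
  V/F = 0.452: g = 0.0011, g' = -1.035 → V/F = 0.453
Converged at V/F = 0.453.

V/F = 0.453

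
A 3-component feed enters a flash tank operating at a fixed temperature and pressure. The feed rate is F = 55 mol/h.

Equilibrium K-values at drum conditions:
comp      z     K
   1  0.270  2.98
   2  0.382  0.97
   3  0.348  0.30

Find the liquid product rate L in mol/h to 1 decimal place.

Material balance + equilibrium reduce to Σ zᵢ(Kᵢ−1)/(1+β(Kᵢ−1)) = 0.
Check two-phase: ΣzᵢKᵢ = 1.280 > 1 and Σzᵢ/Kᵢ = 1.644 > 1, so g(0) = 0.280 > 0 and g(1) = -0.644 < 0.
Newton–Raphson from β = 0.37:
  β = 0.370: g = -0.0318, g' = -0.664 → β = 0.322
  β = 0.322: g = 0.0003, g' = -0.679 → β = 0.323
Converged at β = 0.323.
Then V = β·F = 0.3226·55 = 17.7 mol/h and L = F − V = 37.3 mol/h.

L = 37.3 mol/h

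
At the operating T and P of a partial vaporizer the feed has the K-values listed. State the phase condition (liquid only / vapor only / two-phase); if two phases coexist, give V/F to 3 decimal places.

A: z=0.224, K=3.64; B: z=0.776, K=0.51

ΣzᵢKᵢ = 1.211; Σzᵢ/Kᵢ = 1.583.
Both exceed 1, so a two-phase solution exists.
Binary case is linear: z₁(K₁−1)(1+ψ(K₂−1)) + z₂(K₂−1)(1+ψ(K₁−1)) = 0
⇒ ψ = [z₁(K₁−1)+z₂(K₂−1)] / [−(K₁−1)(K₂−1)] = 0.2111/1.2936 = 0.163

two-phase, V/F = 0.163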